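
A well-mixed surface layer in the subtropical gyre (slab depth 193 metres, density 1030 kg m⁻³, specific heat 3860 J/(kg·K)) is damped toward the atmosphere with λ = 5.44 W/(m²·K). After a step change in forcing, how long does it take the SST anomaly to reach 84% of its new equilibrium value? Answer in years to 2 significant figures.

Areal heat capacity C = ρ c_p D = 1030 × 3860 × 193 = 7.67×10^8 J/(m^2 K).
τ = C / λ = 7.67×10^8 / 5.44 = 1.41×10^8 s.
Fraction reached: 1 − e^(−t/τ) = 0.84 ⇒ t = −τ ln(1 − 0.84) = τ × 1.83.
t = 2.58×10^8 s = 8.19 years.

8.2 years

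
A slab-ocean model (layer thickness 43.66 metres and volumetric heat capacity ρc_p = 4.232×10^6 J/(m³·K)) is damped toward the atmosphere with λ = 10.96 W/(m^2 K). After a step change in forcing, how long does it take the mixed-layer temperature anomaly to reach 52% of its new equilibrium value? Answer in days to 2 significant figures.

Areal heat capacity C = ρc_p × D = 4.232×10^6 × 43.66 = 1.85×10^8 J m⁻² K⁻¹.
τ = C / λ = 1.85×10^8 / 10.96 = 1.69×10^7 s.
Fraction reached: 1 − e^(−t/τ) = 0.52 ⇒ t = −τ ln(1 − 0.52) = τ × 0.734.
t = 1.24×10^7 s = 143 days.

140 days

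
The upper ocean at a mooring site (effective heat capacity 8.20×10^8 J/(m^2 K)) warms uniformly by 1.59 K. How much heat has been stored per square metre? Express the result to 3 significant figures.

1.30×10^9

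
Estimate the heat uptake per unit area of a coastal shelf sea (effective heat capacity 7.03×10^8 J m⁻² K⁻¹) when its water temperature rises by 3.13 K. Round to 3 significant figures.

2.20×10^9

Areal heat capacity C = 7.03×10^8 J m⁻² K⁻¹ (given).
ΔQ = C ΔT = 7.03×10^8 × 3.13 = 2.20×10^9 J/m².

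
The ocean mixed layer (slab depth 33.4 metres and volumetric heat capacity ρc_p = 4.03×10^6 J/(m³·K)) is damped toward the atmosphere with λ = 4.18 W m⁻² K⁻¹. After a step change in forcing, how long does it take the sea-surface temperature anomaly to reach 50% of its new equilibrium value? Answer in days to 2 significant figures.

Areal heat capacity C = ρc_p × D = 4.03×10^6 × 33.4 = 1.35×10^8 J/(m^2 K).
τ = C / λ = 1.35×10^8 / 4.18 = 3.22×10^7 s.
Fraction reached: 1 − e^(−t/τ) = 0.50 ⇒ t = −τ ln(1 − 0.50) = τ × 0.693.
t = 2.23×10^7 s = 258 days.

260 days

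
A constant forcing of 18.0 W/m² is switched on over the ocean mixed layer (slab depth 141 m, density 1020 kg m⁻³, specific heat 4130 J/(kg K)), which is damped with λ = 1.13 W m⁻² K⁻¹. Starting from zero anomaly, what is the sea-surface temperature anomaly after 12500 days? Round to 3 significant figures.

13.9 K

Areal heat capacity C = ρ c_p D = 1020 × 4130 × 141 = 5.94×10^8 J/(m^2 K).
τ = C / λ = 5.94×10^8 / 1.13 = 5.26×10^8 s.
Equilibrium anomaly ΔT_eq = F / λ = 18.0 / 1.13 = 15.9 K.
t = 12500 days = 1.08×10^9 s, so t/τ = 2.05.
ΔT(t) = ΔT_eq (1 − e^(−t/τ)) = 15.9 × (1 − e^−2.05) = 13.9 K.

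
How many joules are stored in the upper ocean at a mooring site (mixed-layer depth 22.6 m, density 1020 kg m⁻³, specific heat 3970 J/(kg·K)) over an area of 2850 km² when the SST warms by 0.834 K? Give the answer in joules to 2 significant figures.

2.2×10^17 J

Areal heat capacity C = ρ c_p D = 1020 × 3970 × 22.6 = 9.15×10^7 J/(m^2 K).
Heat per unit area: q = C ΔT = 9.15×10^7 × 0.834 = 7.63×10^7 J/m².
Total heat: Q = q × A = 7.63×10^7 × (2850 × 10⁶ m²) = 2.18×10^17 J.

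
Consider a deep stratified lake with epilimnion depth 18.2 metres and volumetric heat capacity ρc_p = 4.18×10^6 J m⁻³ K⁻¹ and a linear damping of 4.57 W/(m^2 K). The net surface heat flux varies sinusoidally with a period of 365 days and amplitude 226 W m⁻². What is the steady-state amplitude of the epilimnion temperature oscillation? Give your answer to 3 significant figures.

14.3 K

Areal heat capacity C = ρc_p × D = 4.18×10^6 × 18.2 = 7.61×10^7 J/(m^2 K).
Angular frequency ω = 2π / T = 2π / 3.15×10^7 s = 1.99×10^-7 s⁻¹.
√((Cω)² + λ²) = √((15.2)² + 4.57²) = 15.8 W/(m²·K).
Amplitude A = F₀ / √((Cω)²+λ²) = 226 / 15.8 = 14.3 K.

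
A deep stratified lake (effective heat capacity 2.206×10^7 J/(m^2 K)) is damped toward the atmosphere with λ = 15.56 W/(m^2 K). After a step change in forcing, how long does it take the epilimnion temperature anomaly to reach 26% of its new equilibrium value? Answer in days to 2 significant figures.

4.9 days

Areal heat capacity C = 2.206×10^7 J/(m^2 K) (given).
τ = C / λ = 2.21×10^7 / 15.56 = 1.42×10^6 s.
Fraction reached: 1 − e^(−t/τ) = 0.26 ⇒ t = −τ ln(1 − 0.26) = τ × 0.301.
t = 4.27×10^5 s = 4.94 days.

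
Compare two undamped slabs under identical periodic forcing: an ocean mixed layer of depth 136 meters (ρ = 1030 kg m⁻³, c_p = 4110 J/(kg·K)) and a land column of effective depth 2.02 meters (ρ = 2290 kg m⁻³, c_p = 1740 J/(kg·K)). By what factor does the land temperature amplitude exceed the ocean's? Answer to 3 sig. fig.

71.5

C_ocean = 1030 × 4110 × 136 = 5.76×10^8 J/(m²·K).
C_land = 2290 × 1740 × 2.02 = 8.05×10^6 J/(m²·K).
Undamped amplitude ∝ 1/C, so A_land/A_ocean = C_ocean/C_land = 71.5.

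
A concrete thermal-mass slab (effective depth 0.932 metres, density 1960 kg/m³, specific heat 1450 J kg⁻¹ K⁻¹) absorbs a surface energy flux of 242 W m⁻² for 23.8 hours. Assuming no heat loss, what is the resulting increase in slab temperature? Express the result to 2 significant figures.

7.8 K

Areal heat capacity C = ρ c_p D = 1960 × 1450 × 0.932 = 2.65×10^6 J m⁻² K⁻¹.
Net heat input Q = F Δt = 242 × (23.8 hours × 3600 s/hour) = 2.07×10^7 J/m².
ΔT = Q / C = 2.07×10^7 / 2.65×10^6 = 7.83 K.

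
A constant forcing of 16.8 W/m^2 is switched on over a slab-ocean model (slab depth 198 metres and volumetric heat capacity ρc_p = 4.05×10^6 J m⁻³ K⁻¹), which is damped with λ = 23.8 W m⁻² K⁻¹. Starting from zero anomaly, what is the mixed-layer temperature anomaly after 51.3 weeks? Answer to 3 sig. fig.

0.425 K

Areal heat capacity C = ρc_p × D = 4.05×10^6 × 198 = 8.02×10^8 J/(m²·K).
τ = C / λ = 8.02×10^8 / 23.8 = 3.37×10^7 s.
Equilibrium anomaly ΔT_eq = F / λ = 16.8 / 23.8 = 0.706 K.
t = 51.3 weeks = 3.10×10^7 s, so t/τ = 0.921.
ΔT(t) = ΔT_eq (1 − e^(−t/τ)) = 0.706 × (1 − e^−0.921) = 0.425 K.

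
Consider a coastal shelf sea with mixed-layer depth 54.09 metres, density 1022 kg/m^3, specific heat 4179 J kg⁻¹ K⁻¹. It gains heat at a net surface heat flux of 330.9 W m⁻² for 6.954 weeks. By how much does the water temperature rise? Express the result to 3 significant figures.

6.02 K

Areal heat capacity C = ρ c_p D = 1022 × 4179 × 54.09 = 2.31×10^8 J m⁻² K⁻¹.
Net heat input Q = F Δt = 330.9 × (6.954 weeks × 6.048×10^5 s/week) = 1.39×10^9 J/m².
ΔT = Q / C = 1.39×10^9 / 2.31×10^8 = 6.02 K.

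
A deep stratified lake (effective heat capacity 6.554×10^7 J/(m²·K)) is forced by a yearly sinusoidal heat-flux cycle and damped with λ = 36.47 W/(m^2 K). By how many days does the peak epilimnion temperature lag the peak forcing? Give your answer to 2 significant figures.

20 days

Areal heat capacity C = 6.554×10^7 J/(m²·K) (given).
ω = 2π / 3.15×10^7 s = 1.99×10^-7 s⁻¹.
Phase lag φ = arctan(Cω/λ) = arctan(13.1/36.47) = 0.344 rad.
Time lag = φ / ω = 0.344 / 1.99×10^-7 = 1.73×10^6 s = 20.0 days.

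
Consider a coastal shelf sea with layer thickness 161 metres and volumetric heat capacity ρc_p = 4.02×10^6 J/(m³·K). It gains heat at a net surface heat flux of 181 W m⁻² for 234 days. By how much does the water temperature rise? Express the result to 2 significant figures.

5.7 K

Areal heat capacity C = ρc_p × D = 4.02×10^6 × 161 = 6.47×10^8 J/(m^2 K).
Net heat input Q = F Δt = 181 × (234 days × 86400 s/day) = 3.66×10^9 J/m².
ΔT = Q / C = 3.66×10^9 / 6.47×10^8 = 5.65 K.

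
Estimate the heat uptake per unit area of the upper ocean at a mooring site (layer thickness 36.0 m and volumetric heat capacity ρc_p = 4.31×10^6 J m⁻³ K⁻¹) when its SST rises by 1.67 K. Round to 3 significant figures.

2.59×10^8

Areal heat capacity C = ρc_p × D = 4.31×10^6 × 36.0 = 1.55×10^8 J/(m²·K).
ΔQ = C ΔT = 1.55×10^8 × 1.67 = 2.59×10^8 J/m².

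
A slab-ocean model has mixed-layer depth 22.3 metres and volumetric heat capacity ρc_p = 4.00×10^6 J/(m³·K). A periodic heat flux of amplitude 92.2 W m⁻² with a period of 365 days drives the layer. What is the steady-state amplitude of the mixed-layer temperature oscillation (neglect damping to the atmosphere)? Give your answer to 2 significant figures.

Areal heat capacity C = ρc_p × D = 4.00×10^6 × 22.3 = 8.92×10^7 J/(m^2 K).
Angular frequency ω = 2π / T = 2π / 3.15×10^7 s = 1.99×10^-7 s⁻¹.
Cω = 8.92×10^7 × 1.99×10^-7 = 17.8 W/(m²·K).
Amplitude A = F₀ / (Cω) = 92.2 / 17.8 = 5.19 K.

5.2 K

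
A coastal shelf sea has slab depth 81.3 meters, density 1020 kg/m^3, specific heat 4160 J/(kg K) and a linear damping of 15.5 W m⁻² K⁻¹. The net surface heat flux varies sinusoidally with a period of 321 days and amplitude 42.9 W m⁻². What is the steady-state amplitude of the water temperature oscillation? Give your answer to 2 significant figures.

0.54 K

Areal heat capacity C = ρ c_p D = 1020 × 4160 × 81.3 = 3.45×10^8 J m⁻² K⁻¹.
Angular frequency ω = 2π / T = 2π / 2.77×10^7 s = 2.27×10^-7 s⁻¹.
√((Cω)² + λ²) = √((78.2)² + 15.5²) = 79.7 W/(m²·K).
Amplitude A = F₀ / √((Cω)²+λ²) = 42.9 / 79.7 = 0.538 K.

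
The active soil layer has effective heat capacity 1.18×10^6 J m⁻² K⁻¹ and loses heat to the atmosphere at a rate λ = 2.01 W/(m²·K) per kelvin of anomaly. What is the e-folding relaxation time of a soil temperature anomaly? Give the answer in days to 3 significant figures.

6.79 days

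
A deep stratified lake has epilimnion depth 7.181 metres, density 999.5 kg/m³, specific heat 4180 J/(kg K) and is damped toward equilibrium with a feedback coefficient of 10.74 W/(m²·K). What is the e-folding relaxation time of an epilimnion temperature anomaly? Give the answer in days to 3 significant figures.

32.3 days

Areal heat capacity C = ρ c_p D = 999.5 × 4180 × 7.181 = 3.00×10^7 J/(m²·K).
Relaxation time τ = C / λ = 3.00×10^7 / 10.74 = 2.79×10^6 s.
In days: 2.79×10^6 s / (86400 s/day) = 32.3 days.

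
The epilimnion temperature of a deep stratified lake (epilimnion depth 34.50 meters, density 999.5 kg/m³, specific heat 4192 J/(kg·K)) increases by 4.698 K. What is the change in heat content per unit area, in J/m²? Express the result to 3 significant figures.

Areal heat capacity C = ρ c_p D = 999.5 × 4192 × 34.50 = 1.45×10^8 J m⁻² K⁻¹.
ΔQ = C ΔT = 1.45×10^8 × 4.698 = 6.79×10^8 J/m².

6.79×10^8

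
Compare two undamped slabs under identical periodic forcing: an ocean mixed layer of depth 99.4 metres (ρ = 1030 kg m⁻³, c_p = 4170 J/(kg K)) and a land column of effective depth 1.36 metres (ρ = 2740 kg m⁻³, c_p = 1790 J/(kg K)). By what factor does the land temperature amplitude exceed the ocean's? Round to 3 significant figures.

C_ocean = 1030 × 4170 × 99.4 = 4.27×10^8 J/(m²·K).
C_land = 2740 × 1790 × 1.36 = 6.67×10^6 J/(m²·K).
Undamped amplitude ∝ 1/C, so A_land/A_ocean = C_ocean/C_land = 64.0.

64.0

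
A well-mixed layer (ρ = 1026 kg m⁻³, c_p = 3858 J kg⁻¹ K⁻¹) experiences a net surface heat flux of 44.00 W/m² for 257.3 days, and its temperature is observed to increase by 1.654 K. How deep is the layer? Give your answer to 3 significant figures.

149 m

Heat input Q = F Δt = 44.00 × 2.22×10^7 s = 9.78×10^8 J/m².
Required areal heat capacity C = Q / ΔT = 5.91×10^8 J/(m²·K).
Depth D = C / (ρ c_p) = 5.91×10^8 / (1026 × 3858) = 149 m.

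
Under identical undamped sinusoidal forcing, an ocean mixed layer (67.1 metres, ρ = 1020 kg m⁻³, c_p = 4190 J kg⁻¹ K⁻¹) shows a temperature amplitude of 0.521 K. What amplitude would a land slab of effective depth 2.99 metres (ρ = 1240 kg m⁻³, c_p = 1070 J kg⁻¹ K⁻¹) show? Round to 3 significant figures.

37.7 K

C_ocean = 2.87×10^8 J/(m²·K); C_land = 3.97×10^6 J/(m²·K).
A ∝ 1/C ⇒ A_land = A_ocean × C_ocean/C_land = 0.521 × 72.3 = 37.7 K.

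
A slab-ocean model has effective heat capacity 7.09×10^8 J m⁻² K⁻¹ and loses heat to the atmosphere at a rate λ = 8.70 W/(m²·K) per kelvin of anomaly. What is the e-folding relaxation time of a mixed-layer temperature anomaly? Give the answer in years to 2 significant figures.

Areal heat capacity C = 7.09×10^8 J m⁻² K⁻¹ (given).
Relaxation time τ = C / λ = 7.09×10^8 / 8.70 = 8.15×10^7 s.
In years: 8.15×10^7 s / (3.156×10^7 s/year) = 2.58 years.

2.6 years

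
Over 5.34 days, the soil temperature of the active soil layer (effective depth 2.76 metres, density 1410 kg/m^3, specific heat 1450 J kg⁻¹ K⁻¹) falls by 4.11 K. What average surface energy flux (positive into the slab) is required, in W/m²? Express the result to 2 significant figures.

-50

Areal heat capacity C = ρ c_p D = 1410 × 1450 × 2.76 = 5.64×10^6 J/(m²·K).
Required heat per unit area: Q = C ΔT = 5.64×10^6 × -4.11 = -2.32×10^7 J/m².
Flux F = Q / Δt = -2.32×10^7 / 4.61×10^5 s = -50.3 W/m².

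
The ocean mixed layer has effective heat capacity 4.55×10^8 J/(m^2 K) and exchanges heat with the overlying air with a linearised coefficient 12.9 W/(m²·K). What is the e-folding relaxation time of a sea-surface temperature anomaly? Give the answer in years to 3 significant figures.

Areal heat capacity C = 4.55×10^8 J/(m^2 K) (given).
Relaxation time τ = C / λ = 4.55×10^8 / 12.9 = 3.53×10^7 s.
In years: 3.53×10^7 s / (3.156×10^7 s/year) = 1.12 years.

1.12 years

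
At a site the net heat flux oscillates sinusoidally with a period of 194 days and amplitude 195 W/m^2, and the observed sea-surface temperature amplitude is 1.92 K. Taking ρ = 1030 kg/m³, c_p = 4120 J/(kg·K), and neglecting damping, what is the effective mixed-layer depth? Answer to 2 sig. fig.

ω = 2π / 1.68×10^7 s = 3.75×10^-7 s⁻¹.
Required C = F₀ / (A ω) = 195 / (1.92 × 3.75×10^-7) = 2.71×10^8 J/(m²·K).
D = C / (ρ c_p) = 2.71×10^8 / (1030 × 4120) = 63.8 m.

64 m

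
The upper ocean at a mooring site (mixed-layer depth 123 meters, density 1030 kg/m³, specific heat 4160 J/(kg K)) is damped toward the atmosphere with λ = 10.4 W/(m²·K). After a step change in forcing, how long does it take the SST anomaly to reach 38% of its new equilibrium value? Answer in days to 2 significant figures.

Areal heat capacity C = ρ c_p D = 1030 × 4160 × 123 = 5.27×10^8 J/(m²·K).
τ = C / λ = 5.27×10^8 / 10.4 = 5.07×10^7 s.
Fraction reached: 1 − e^(−t/τ) = 0.38 ⇒ t = −τ ln(1 − 0.38) = τ × 0.478.
t = 2.42×10^7 s = 280 days.

280 days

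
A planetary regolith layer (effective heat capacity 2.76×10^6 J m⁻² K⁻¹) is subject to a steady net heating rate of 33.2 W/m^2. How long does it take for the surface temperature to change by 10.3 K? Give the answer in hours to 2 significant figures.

Areal heat capacity C = 2.76×10^6 J m⁻² K⁻¹ (given).
Time required: Δt = C ΔT / F = 2.76×10^6 × 10.3 / 33.2 = 8.56×10^5 s.
In hours: 8.56×10^5 s / (3600 s/hour) = 238 hours.

240 hours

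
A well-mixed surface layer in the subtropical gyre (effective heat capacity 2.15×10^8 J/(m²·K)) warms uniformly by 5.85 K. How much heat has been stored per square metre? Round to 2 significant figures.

1.3×10^9

Areal heat capacity C = 2.15×10^8 J/(m²·K) (given).
ΔQ = C ΔT = 2.15×10^8 × 5.85 = 1.26×10^9 J/m².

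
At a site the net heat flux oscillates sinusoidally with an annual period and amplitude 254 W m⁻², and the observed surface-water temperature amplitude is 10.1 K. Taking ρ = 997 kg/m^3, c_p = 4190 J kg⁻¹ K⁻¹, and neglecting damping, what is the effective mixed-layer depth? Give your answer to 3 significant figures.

30.2 m

ω = 2π / 3.15×10^7 s = 1.99×10^-7 s⁻¹.
Required C = F₀ / (A ω) = 254 / (10.1 × 1.99×10^-7) = 1.26×10^8 J/(m²·K).
D = C / (ρ c_p) = 1.26×10^8 / (997 × 4190) = 30.2 m.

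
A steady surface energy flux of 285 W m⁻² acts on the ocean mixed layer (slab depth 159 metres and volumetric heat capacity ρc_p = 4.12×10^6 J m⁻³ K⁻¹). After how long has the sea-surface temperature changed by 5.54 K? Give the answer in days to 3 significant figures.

147 days

Areal heat capacity C = ρc_p × D = 4.12×10^6 × 159 = 6.55×10^8 J/(m^2 K).
Time required: Δt = C ΔT / F = 6.55×10^8 × 5.54 / 285 = 1.27×10^7 s.
In days: 1.27×10^7 s / (86400 s/day) = 147 days.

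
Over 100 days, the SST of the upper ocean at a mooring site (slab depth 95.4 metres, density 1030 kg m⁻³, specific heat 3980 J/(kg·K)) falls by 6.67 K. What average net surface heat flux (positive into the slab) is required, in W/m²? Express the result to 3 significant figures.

-302

Areal heat capacity C = ρ c_p D = 1030 × 3980 × 95.4 = 3.91×10^8 J m⁻² K⁻¹.
Required heat per unit area: Q = C ΔT = 3.91×10^8 × -6.67 = -2.61×10^9 J/m².
Flux F = Q / Δt = -2.61×10^9 / 8.64×10^6 s = -302 W/m².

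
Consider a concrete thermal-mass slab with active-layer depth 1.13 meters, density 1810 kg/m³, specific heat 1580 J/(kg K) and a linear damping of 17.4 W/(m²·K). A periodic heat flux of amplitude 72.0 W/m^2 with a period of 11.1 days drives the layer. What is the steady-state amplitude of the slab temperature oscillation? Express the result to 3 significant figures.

Areal heat capacity C = ρ c_p D = 1810 × 1580 × 1.13 = 3.23×10^6 J/(m^2 K).
Angular frequency ω = 2π / T = 2π / 9.59×10^5 s = 6.55×10^-6 s⁻¹.
√((Cω)² + λ²) = √((21.2)² + 17.4²) = 27.4 W/(m²·K).
Amplitude A = F₀ / √((Cω)²+λ²) = 72.0 / 27.4 = 2.63 K.

2.63 K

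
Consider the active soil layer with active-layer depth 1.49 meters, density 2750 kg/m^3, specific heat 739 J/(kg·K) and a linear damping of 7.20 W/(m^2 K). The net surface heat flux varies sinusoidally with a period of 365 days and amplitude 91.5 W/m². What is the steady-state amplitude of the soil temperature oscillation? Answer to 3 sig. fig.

12.7 K

Areal heat capacity C = ρ c_p D = 2750 × 739 × 1.49 = 3.03×10^6 J/(m²·K).
Angular frequency ω = 2π / T = 2π / 3.15×10^7 s = 1.99×10^-7 s⁻¹.
√((Cω)² + λ²) = √((0.603)² + 7.20²) = 7.23 W/(m²·K).
Amplitude A = F₀ / √((Cω)²+λ²) = 91.5 / 7.23 = 12.7 K.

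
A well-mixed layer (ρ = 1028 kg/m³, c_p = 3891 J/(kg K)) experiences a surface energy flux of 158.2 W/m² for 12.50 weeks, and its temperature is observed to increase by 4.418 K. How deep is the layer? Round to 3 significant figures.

67.7 m

Heat input Q = F Δt = 158.2 × 7.56×10^6 s = 1.20×10^9 J/m².
Required areal heat capacity C = Q / ΔT = 2.71×10^8 J/(m²·K).
Depth D = C / (ρ c_p) = 2.71×10^8 / (1028 × 3891) = 67.7 m.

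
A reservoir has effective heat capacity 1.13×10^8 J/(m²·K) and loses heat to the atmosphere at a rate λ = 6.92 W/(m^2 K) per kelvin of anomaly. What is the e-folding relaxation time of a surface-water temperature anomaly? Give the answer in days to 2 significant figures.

Areal heat capacity C = 1.13×10^8 J/(m²·K) (given).
Relaxation time τ = C / λ = 1.13×10^8 / 6.92 = 1.63×10^7 s.
In days: 1.63×10^7 s / (86400 s/day) = 189 days.

190 days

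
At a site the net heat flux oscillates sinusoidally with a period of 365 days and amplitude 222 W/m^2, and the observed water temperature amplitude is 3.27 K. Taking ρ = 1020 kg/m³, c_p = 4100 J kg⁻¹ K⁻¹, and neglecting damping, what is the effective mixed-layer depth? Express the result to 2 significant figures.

ω = 2π / 3.15×10^7 s = 1.99×10^-7 s⁻¹.
Required C = F₀ / (A ω) = 222 / (3.27 × 1.99×10^-7) = 3.41×10^8 J/(m²·K).
D = C / (ρ c_p) = 3.41×10^8 / (1020 × 4100) = 81.5 m.

81 m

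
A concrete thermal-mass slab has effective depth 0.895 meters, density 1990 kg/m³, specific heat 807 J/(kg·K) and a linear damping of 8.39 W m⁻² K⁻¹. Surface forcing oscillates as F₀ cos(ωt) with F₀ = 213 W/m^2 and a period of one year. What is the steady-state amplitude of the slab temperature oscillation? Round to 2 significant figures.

Areal heat capacity C = ρ c_p D = 1990 × 807 × 0.895 = 1.44×10^6 J/(m^2 K).
Angular frequency ω = 2π / T = 2π / 3.15×10^7 s = 1.99×10^-7 s⁻¹.
√((Cω)² + λ²) = √((0.286)² + 8.39²) = 8.39 W/(m²·K).
Amplitude A = F₀ / √((Cω)²+λ²) = 213 / 8.39 = 25.4 K.

25 K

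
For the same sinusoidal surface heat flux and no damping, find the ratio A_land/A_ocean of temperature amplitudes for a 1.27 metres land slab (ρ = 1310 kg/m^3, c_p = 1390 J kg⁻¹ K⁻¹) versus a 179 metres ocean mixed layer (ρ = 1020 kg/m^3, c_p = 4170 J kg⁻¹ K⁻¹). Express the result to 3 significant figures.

329

C_ocean = 1020 × 4170 × 179 = 7.61×10^8 J/(m²·K).
C_land = 1310 × 1390 × 1.27 = 2.31×10^6 J/(m²·K).
Undamped amplitude ∝ 1/C, so A_land/A_ocean = C_ocean/C_land = 329.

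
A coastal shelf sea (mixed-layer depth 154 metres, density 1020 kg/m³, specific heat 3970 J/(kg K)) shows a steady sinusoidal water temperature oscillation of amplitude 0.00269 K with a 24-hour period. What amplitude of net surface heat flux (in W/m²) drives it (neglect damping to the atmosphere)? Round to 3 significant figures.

Areal heat capacity C = ρ c_p D = 1020 × 3970 × 154 = 6.24×10^8 J m⁻² K⁻¹.
ω = 2π / 86400 s = 7.27×10^-5 s⁻¹.
Cω = 6.24×10^8 × 7.27×10^-5 = 45400 W/(m²·K).
F₀ = A × Cω = 0.00269 × 45400 = 122 W/m².

122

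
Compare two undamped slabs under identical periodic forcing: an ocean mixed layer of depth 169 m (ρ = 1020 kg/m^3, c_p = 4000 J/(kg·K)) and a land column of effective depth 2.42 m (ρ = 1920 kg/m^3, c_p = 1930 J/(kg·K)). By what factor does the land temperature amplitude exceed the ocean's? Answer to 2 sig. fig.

C_ocean = 1020 × 4000 × 169 = 6.90×10^8 J/(m²·K).
C_land = 1920 × 1930 × 2.42 = 8.97×10^6 J/(m²·K).
Undamped amplitude ∝ 1/C, so A_land/A_ocean = C_ocean/C_land = 76.9.

77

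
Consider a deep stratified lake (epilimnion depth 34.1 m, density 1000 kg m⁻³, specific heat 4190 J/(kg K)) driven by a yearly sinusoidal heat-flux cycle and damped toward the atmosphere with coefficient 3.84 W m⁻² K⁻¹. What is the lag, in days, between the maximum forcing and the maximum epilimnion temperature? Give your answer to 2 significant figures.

Areal heat capacity C = ρ c_p D = 1000 × 4190 × 34.1 = 1.43×10^8 J/(m²·K).
ω = 2π / 3.15×10^7 s = 1.99×10^-7 s⁻¹.
Phase lag φ = arctan(Cω/λ) = arctan(28.5/3.84) = 1.44 rad.
Time lag = φ / ω = 1.44 / 1.99×10^-7 = 7.21×10^6 s = 83.5 days.

83 days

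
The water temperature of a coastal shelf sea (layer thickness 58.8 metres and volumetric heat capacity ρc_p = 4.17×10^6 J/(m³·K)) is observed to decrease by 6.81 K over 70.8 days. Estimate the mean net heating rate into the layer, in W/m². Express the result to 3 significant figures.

Areal heat capacity C = ρc_p × D = 4.17×10^6 × 58.8 = 2.45×10^8 J/(m^2 K).
Required heat per unit area: Q = C ΔT = 2.45×10^8 × -6.81 = -1.67×10^9 J/m².
Flux F = Q / Δt = -1.67×10^9 / 6.12×10^6 s = -273 W/m².

-273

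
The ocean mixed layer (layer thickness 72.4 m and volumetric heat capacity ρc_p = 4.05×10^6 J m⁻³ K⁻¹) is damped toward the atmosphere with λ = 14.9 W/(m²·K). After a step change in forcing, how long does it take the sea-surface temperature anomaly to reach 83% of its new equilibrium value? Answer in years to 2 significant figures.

Areal heat capacity C = ρc_p × D = 4.05×10^6 × 72.4 = 2.93×10^8 J/(m²·K).
τ = C / λ = 2.93×10^8 / 14.9 = 1.97×10^7 s.
Fraction reached: 1 − e^(−t/τ) = 0.83 ⇒ t = −τ ln(1 − 0.83) = τ × 1.77.
t = 3.49×10^7 s = 1.10 years.

1.1 years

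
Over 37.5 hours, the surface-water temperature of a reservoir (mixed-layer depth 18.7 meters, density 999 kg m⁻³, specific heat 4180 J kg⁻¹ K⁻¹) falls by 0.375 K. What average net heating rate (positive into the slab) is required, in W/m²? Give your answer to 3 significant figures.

Areal heat capacity C = ρ c_p D = 999 × 4180 × 18.7 = 7.81×10^7 J m⁻² K⁻¹.
Required heat per unit area: Q = C ΔT = 7.81×10^7 × -0.375 = -2.93×10^7 J/m².
Flux F = Q / Δt = -2.93×10^7 / 1.35×10^5 s = -217 W/m².

-217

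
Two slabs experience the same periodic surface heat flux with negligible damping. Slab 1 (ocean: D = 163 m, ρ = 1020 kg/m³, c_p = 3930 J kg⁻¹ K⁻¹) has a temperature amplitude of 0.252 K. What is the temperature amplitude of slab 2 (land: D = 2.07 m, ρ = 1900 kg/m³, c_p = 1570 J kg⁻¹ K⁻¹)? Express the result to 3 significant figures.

C_ocean = 6.53×10^8 J/(m²·K); C_land = 6.17×10^6 J/(m²·K).
A ∝ 1/C ⇒ A_land = A_ocean × C_ocean/C_land = 0.252 × 106 = 26.7 K.

26.7 K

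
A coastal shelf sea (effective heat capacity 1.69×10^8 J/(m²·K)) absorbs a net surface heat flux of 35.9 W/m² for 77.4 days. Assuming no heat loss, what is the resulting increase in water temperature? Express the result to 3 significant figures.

1.42 K

Areal heat capacity C = 1.69×10^8 J/(m²·K) (given).
Net heat input Q = F Δt = 35.9 × (77.4 days × 86400 s/day) = 2.40×10^8 J/m².
ΔT = Q / C = 2.40×10^8 / 1.69×10^8 = 1.42 K.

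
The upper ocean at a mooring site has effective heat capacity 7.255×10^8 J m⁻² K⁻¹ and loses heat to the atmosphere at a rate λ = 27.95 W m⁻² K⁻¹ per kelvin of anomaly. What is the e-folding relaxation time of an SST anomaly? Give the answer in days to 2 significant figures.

Areal heat capacity C = 7.255×10^8 J m⁻² K⁻¹ (given).
Relaxation time τ = C / λ = 7.26×10^8 / 27.95 = 2.60×10^7 s.
In days: 2.60×10^7 s / (86400 s/day) = 300 days.

300 days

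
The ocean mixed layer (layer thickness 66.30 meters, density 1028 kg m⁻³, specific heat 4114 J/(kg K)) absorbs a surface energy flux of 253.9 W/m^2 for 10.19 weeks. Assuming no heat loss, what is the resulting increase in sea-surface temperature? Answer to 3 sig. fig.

5.58 K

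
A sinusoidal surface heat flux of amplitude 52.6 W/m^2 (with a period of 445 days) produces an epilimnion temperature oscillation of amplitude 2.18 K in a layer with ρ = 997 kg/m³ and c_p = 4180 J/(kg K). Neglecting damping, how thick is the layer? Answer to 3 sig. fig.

ω = 2π / 3.84×10^7 s = 1.63×10^-7 s⁻¹.
Required C = F₀ / (A ω) = 52.6 / (2.18 × 1.63×10^-7) = 1.48×10^8 J/(m²·K).
D = C / (ρ c_p) = 1.48×10^8 / (997 × 4180) = 35.4 m.

35.4 m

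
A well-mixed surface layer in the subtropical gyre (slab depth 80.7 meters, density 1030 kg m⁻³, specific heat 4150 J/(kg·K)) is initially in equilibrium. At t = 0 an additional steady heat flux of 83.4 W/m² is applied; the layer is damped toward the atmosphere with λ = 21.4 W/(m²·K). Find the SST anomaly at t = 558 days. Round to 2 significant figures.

Areal heat capacity C = ρ c_p D = 1030 × 4150 × 80.7 = 3.45×10^8 J/(m^2 K).
τ = C / λ = 3.45×10^8 / 21.4 = 1.61×10^7 s.
Equilibrium anomaly ΔT_eq = F / λ = 83.4 / 21.4 = 3.90 K.
t = 558 days = 4.82×10^7 s, so t/τ = 2.99.
ΔT(t) = ΔT_eq (1 − e^(−t/τ)) = 3.90 × (1 − e^−2.99) = 3.70 K.

3.7 K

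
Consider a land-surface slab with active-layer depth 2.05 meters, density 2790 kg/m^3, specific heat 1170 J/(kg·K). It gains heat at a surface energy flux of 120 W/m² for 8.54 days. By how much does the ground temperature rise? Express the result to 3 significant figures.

Areal heat capacity C = ρ c_p D = 2790 × 1170 × 2.05 = 6.69×10^6 J/(m^2 K).
Net heat input Q = F Δt = 120 × (8.54 days × 86400 s/day) = 8.85×10^7 J/m².
ΔT = Q / C = 8.85×10^7 / 6.69×10^6 = 13.2 K.

13.2 K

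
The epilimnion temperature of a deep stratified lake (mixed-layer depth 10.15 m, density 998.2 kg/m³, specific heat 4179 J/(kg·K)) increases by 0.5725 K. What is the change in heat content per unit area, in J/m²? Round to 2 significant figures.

Areal heat capacity C = ρ c_p D = 998.2 × 4179 × 10.15 = 4.23×10^7 J m⁻² K⁻¹.
ΔQ = C ΔT = 4.23×10^7 × 0.5725 = 2.42×10^7 J/m².

2.4×10^7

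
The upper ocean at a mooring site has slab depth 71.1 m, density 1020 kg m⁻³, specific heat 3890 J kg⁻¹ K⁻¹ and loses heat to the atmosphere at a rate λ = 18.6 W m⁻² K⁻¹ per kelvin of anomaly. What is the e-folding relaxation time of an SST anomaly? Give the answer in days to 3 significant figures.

176 days

Areal heat capacity C = ρ c_p D = 1020 × 3890 × 71.1 = 2.82×10^8 J/(m^2 K).
Relaxation time τ = C / λ = 2.82×10^8 / 18.6 = 1.52×10^7 s.
In days: 1.52×10^7 s / (86400 s/day) = 176 days.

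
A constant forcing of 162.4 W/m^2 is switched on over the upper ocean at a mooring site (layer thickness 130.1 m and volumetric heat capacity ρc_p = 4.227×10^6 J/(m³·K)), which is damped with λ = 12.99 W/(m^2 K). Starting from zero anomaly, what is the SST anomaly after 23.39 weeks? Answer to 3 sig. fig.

3.55 K

Areal heat capacity C = ρc_p × D = 4.227×10^6 × 130.1 = 5.50×10^8 J/(m²·K).
τ = C / λ = 5.50×10^8 / 12.99 = 4.23×10^7 s.
Equilibrium anomaly ΔT_eq = F / λ = 162.4 / 12.99 = 12.5 K.
t = 23.39 weeks = 1.41×10^7 s, so t/τ = 0.334.
ΔT(t) = ΔT_eq (1 − e^(−t/τ)) = 12.5 × (1 − e^−0.334) = 3.55 K.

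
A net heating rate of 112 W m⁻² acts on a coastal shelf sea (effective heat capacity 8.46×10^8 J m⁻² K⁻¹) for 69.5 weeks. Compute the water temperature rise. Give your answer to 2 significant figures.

5.6 K

Areal heat capacity C = 8.46×10^8 J m⁻² K⁻¹ (given).
Net heat input Q = F Δt = 112 × (69.5 weeks × 6.048×10^5 s/week) = 4.71×10^9 J/m².
ΔT = Q / C = 4.71×10^9 / 8.46×10^8 = 5.56 K.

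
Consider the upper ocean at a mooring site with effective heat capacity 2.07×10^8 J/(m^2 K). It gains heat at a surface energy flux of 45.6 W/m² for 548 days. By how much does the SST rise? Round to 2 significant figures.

10 K

Areal heat capacity C = 2.07×10^8 J/(m^2 K) (given).
Net heat input Q = F Δt = 45.6 × (548 days × 86400 s/day) = 2.16×10^9 J/m².
ΔT = Q / C = 2.16×10^9 / 2.07×10^8 = 10.4 K.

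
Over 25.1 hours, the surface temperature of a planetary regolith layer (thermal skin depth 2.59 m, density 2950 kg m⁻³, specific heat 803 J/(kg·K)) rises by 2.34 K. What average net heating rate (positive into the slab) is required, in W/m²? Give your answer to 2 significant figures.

Areal heat capacity C = ρ c_p D = 2950 × 803 × 2.59 = 6.14×10^6 J/(m^2 K).
Required heat per unit area: Q = C ΔT = 6.14×10^6 × 2.34 = 1.44×10^7 J/m².
Flux F = Q / Δt = 1.44×10^7 / 90400 s = 159 W/m².

160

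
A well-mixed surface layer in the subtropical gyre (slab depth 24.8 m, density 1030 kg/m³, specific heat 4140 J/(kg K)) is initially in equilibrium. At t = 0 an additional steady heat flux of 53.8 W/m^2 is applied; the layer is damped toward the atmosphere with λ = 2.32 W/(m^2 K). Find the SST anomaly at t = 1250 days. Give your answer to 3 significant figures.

Areal heat capacity C = ρ c_p D = 1030 × 4140 × 24.8 = 1.06×10^8 J/(m^2 K).
τ = C / λ = 1.06×10^8 / 2.32 = 4.56×10^7 s.
Equilibrium anomaly ΔT_eq = F / λ = 53.8 / 2.32 = 23.2 K.
t = 1250 days = 1.08×10^8 s, so t/τ = 2.37.
ΔT(t) = ΔT_eq (1 − e^(−t/τ)) = 23.2 × (1 − e^−2.37) = 21.0 K.

21.0 K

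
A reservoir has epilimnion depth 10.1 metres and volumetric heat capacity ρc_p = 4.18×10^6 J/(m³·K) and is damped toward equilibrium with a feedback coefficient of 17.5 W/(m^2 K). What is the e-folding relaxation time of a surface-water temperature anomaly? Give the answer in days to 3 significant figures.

27.9 days

Areal heat capacity C = ρc_p × D = 4.18×10^6 × 10.1 = 4.22×10^7 J m⁻² K⁻¹.
Relaxation time τ = C / λ = 4.22×10^7 / 17.5 = 2.41×10^6 s.
In days: 2.41×10^6 s / (86400 s/day) = 27.9 days.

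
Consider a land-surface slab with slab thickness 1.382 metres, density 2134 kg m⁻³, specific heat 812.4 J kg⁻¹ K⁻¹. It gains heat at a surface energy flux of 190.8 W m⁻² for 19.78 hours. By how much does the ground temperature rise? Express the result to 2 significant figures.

5.7 K

Areal heat capacity C = ρ c_p D = 2134 × 812.4 × 1.382 = 2.40×10^6 J/(m^2 K).
Net heat input Q = F Δt = 190.8 × (19.78 hours × 3600 s/hour) = 1.36×10^7 J/m².
ΔT = Q / C = 1.36×10^7 / 2.40×10^6 = 5.67 K.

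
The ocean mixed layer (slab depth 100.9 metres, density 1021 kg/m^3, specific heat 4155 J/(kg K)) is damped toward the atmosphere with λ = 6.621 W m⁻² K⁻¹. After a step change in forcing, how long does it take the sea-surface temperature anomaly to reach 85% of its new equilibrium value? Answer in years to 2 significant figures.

Areal heat capacity C = ρ c_p D = 1021 × 4155 × 100.9 = 4.28×10^8 J/(m²·K).
τ = C / λ = 4.28×10^8 / 6.621 = 6.46×10^7 s.
Fraction reached: 1 − e^(−t/τ) = 0.85 ⇒ t = −τ ln(1 − 0.85) = τ × 1.90.
t = 1.23×10^8 s = 3.89 years.

3.9 years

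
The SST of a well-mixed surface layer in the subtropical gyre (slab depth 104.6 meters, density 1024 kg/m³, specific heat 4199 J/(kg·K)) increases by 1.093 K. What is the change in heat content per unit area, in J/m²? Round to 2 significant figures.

4.9×10^8

Areal heat capacity C = ρ c_p D = 1024 × 4199 × 104.6 = 4.50×10^8 J/(m²·K).
ΔQ = C ΔT = 4.50×10^8 × 1.093 = 4.92×10^8 J/m².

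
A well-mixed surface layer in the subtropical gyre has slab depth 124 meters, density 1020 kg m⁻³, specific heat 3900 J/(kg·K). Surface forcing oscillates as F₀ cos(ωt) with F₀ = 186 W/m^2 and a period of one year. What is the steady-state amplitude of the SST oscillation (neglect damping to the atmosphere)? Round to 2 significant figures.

Areal heat capacity C = ρ c_p D = 1020 × 3900 × 124 = 4.93×10^8 J m⁻² K⁻¹.
Angular frequency ω = 2π / T = 2π / 3.15×10^7 s = 1.99×10^-7 s⁻¹.
Cω = 4.93×10^8 × 1.99×10^-7 = 98.3 W/(m²·K).
Amplitude A = F₀ / (Cω) = 186 / 98.3 = 1.89 K.

1.9 K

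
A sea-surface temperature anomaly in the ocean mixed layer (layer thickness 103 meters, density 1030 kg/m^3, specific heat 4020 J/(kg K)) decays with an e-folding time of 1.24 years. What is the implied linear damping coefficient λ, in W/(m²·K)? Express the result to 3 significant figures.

Areal heat capacity C = ρ c_p D = 1030 × 4020 × 103 = 4.26×10^8 J/(m^2 K).
τ = 1.24 years = 3.91×10^7 s.
λ = C / τ = 4.26×10^8 / 3.91×10^7 = 10.9 W/(m²·K).

10.9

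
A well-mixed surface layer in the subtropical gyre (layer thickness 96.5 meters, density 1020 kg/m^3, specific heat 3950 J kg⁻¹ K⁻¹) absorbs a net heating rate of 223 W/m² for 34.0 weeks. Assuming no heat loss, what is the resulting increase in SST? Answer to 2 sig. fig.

Areal heat capacity C = ρ c_p D = 1020 × 3950 × 96.5 = 3.89×10^8 J m⁻² K⁻¹.
Net heat input Q = F Δt = 223 × (34.0 weeks × 6.048×10^5 s/week) = 4.59×10^9 J/m².
ΔT = Q / C = 4.59×10^9 / 3.89×10^8 = 11.8 K.

12 K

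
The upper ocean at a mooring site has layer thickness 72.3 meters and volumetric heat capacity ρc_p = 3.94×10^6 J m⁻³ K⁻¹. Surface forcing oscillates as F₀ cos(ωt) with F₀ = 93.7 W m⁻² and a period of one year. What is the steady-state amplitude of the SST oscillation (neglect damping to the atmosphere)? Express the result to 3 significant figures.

Areal heat capacity C = ρc_p × D = 3.94×10^6 × 72.3 = 2.85×10^8 J/(m^2 K).
Angular frequency ω = 2π / T = 2π / 3.15×10^7 s = 1.99×10^-7 s⁻¹.
Cω = 2.85×10^8 × 1.99×10^-7 = 56.8 W/(m²·K).
Amplitude A = F₀ / (Cω) = 93.7 / 56.8 = 1.65 K.

1.65 K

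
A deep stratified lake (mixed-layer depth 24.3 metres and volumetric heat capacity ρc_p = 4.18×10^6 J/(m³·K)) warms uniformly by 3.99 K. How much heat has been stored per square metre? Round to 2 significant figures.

Areal heat capacity C = ρc_p × D = 4.18×10^6 × 24.3 = 1.02×10^8 J m⁻² K⁻¹.
ΔQ = C ΔT = 1.02×10^8 × 3.99 = 4.05×10^8 J/m².

4.1×10^8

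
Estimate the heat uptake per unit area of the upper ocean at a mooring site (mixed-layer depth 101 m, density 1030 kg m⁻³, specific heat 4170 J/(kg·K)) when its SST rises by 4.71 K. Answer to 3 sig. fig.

2.04×10^9

Areal heat capacity C = ρ c_p D = 1030 × 4170 × 101 = 4.34×10^8 J/(m²·K).
ΔQ = C ΔT = 4.34×10^8 × 4.71 = 2.04×10^9 J/m².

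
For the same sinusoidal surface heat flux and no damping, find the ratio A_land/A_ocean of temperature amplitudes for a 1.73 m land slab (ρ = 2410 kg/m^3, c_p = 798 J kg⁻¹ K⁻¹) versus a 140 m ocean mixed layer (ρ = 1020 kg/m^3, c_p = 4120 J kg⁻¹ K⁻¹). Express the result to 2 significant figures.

C_ocean = 1020 × 4120 × 140 = 5.88×10^8 J/(m²·K).
C_land = 2410 × 798 × 1.73 = 3.33×10^6 J/(m²·K).
Undamped amplitude ∝ 1/C, so A_land/A_ocean = C_ocean/C_land = 177.

180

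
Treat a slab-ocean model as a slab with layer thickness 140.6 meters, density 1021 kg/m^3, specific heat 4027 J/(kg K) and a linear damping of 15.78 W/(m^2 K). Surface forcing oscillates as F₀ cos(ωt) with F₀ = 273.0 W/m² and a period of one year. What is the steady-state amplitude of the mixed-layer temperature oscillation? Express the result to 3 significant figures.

2.35 K

Areal heat capacity C = ρ c_p D = 1021 × 4027 × 140.6 = 5.78×10^8 J m⁻² K⁻¹.
Angular frequency ω = 2π / T = 2π / 3.15×10^7 s = 1.99×10^-7 s⁻¹.
√((Cω)² + λ²) = √((115)² + 15.78²) = 116 W/(m²·K).
Amplitude A = F₀ / √((Cω)²+λ²) = 273.0 / 116 = 2.35 K.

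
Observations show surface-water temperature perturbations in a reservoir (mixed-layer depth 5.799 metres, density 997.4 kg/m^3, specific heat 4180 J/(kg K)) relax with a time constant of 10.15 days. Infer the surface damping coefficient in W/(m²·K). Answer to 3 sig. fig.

27.6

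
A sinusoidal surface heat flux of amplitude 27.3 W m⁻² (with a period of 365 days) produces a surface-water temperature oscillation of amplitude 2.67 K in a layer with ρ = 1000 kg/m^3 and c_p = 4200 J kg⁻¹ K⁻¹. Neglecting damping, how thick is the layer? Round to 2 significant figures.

12 m

ω = 2π / 3.15×10^7 s = 1.99×10^-7 s⁻¹.
Required C = F₀ / (A ω) = 27.3 / (2.67 × 1.99×10^-7) = 5.13×10^7 J/(m²·K).
D = C / (ρ c_p) = 5.13×10^7 / (1000 × 4200) = 12.2 m.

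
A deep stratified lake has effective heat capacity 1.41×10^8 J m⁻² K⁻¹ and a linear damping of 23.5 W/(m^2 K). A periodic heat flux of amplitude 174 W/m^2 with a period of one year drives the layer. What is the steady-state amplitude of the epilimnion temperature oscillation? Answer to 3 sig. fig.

4.75 K

Areal heat capacity C = 1.41×10^8 J m⁻² K⁻¹ (given).
Angular frequency ω = 2π / T = 2π / 3.15×10^7 s = 1.99×10^-7 s⁻¹.
√((Cω)² + λ²) = √((28.1)² + 23.5²) = 36.6 W/(m²·K).
Amplitude A = F₀ / √((Cω)²+λ²) = 174 / 36.6 = 4.75 K.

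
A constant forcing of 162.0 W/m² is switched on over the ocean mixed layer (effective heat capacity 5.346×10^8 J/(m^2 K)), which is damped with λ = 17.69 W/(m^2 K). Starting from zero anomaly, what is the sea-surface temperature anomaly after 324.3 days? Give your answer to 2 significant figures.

Areal heat capacity C = 5.346×10^8 J/(m^2 K) (given).
τ = C / λ = 5.35×10^8 / 17.69 = 3.02×10^7 s.
Equilibrium anomaly ΔT_eq = F / λ = 162.0 / 17.69 = 9.16 K.
t = 324.3 days = 2.80×10^7 s, so t/τ = 0.927.
ΔT(t) = ΔT_eq (1 − e^(−t/τ)) = 9.16 × (1 − e^−0.927) = 5.53 K.

5.5 K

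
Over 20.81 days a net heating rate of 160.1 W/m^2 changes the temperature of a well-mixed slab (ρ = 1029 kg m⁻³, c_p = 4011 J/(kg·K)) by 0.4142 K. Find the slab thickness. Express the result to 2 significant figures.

170 m

Heat input Q = F Δt = 160.1 × 1.80×10^6 s = 2.88×10^8 J/m².
Required areal heat capacity C = Q / ΔT = 6.95×10^8 J/(m²·K).
Depth D = C / (ρ c_p) = 6.95×10^8 / (1029 × 4011) = 168 m.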